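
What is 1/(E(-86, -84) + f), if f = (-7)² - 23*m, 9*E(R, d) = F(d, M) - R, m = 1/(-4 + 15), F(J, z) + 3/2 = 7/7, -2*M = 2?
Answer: 22/1241 ≈ 0.017728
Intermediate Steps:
M = -1 (M = -½*2 = -1)
F(J, z) = -½ (F(J, z) = -3/2 + 7/7 = -3/2 + 7*(⅐) = -3/2 + 1 = -½)
m = 1/11 ≈ 0.090909
E(R, d) = -1/18 - R/9 (E(R, d) = (-½ - R)/9 = -1/18 - R/9)
f = 516/11 (f = (-7)² - 23*1/11 = 49 - 23/11 = 516/11 ≈ 46.909)
1/(E(-86, -84) + f) = 1/((-1/18 - ⅑*(-86)) + 516/11) = 1/((-1/18 + 86/9) + 516/11) = 1/(19/2 + 516/11) = 1/(1241/22) = 22/1241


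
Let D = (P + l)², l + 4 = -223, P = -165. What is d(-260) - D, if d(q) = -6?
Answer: -153670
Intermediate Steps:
l = -227 (l = -4 - 223 = -227)
D = 153664 (D = (-165 - 227)² = (-392)² = 153664)
d(-260) - D = -6 - 1*153664 = -6 - 153664 = -153670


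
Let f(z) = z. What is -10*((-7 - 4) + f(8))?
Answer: 30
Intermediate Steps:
-10*((-7 - 4) + f(8)) = -10*((-7 - 4) + 8) = -10*(-11 + 8) = -10*(-3) = 30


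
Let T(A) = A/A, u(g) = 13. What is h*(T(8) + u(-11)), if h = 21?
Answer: 294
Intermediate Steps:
T(A) = 1
h*(T(8) + u(-11)) = 21*(1 + 13) = 21*14 = 294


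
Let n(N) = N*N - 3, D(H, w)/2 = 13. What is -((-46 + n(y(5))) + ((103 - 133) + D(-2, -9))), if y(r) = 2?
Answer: 49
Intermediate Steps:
D(H, w) = 26 (D(H, w) = 2*13 = 26)
n(N) = -3 + N**2 (n(N) = N**2 - 3 = -3 + N**2)
-((-46 + n(y(5))) + ((103 - 133) + D(-2, -9))) = -((-46 + (-3 + 2**2)) + ((103 - 133) + 26)) = -((-46 + (-3 + 4)) + (-30 + 26)) = -((-46 + 1) - 4) = -(-45 - 4) = -1*(-49) = 49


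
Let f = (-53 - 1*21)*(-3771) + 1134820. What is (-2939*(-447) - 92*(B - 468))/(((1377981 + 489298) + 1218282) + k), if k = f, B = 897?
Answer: 254853/899887 ≈ 0.28321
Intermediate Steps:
f = 1413874 (f = (-53 - 21)*(-3771) + 1134820 = -74*(-3771) + 1134820 = 279054 + 1134820 = 1413874)
k = 1413874
(-2939*(-447) - 92*(B - 468))/(((1377981 + 489298) + 1218282) + k) = (-2939*(-447) - 92*(897 - 468))/(((1377981 + 489298) + 1218282) + 1413874) = (1313733 - 92*429)/((1867279 + 1218282) + 1413874) = (1313733 - 39468)/(3085561 + 1413874) = 1274265/4499435 = 1274265*(1/4499435) = 254853/899887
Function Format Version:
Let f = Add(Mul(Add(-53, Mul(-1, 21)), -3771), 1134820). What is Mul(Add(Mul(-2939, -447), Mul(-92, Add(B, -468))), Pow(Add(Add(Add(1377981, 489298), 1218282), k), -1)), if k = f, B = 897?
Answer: Rational(254853, 899887) ≈ 0.28321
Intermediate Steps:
f = 1413874 (f = Add(Mul(Add(-53, -21), -3771), 1134820) = Add(Mul(-74, -3771), 1134820) = Add(279054, 1134820) = 1413874)
k = 1413874
Mul(Add(Mul(-2939, -447), Mul(-92, Add(B, -468))), Pow(Add(Add(Add(1377981, 489298), 1218282), k), -1)) = Mul(Add(Mul(-2939, -447), Mul(-92, Add(897, -468))), Pow(Add(Add(Add(1377981, 489298), 1218282), 1413874), -1)) = Mul(Add(1313733, Mul(-92, 429)), Pow(Add(Add(1867279, 1218282), 1413874), -1)) = Mul(Add(1313733, -39468), Pow(Add(3085561, 1413874), -1)) = Mul(1274265, Pow(4499435, -1)) = Mul(1274265, Rational(1, 4499435)) = Rational(254853, 899887)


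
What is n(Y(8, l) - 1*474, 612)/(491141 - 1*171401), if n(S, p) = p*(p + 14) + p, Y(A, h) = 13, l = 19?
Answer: 31977/26645 ≈ 1.2001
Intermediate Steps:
n(S, p) = p + p*(14 + p) (n(S, p) = p*(14 + p) + p = p + p*(14 + p))
n(Y(8, l) - 1*474, 612)/(491141 - 1*171401) = (612*(15 + 612))/(491141 - 1*171401) = (612*627)/(491141 - 171401) = 383724/319740 = 383724*(1/319740) = 31977/26645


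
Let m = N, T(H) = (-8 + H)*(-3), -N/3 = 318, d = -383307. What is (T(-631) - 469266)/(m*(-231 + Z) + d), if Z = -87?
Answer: 155783/26645 ≈ 5.8466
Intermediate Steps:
N = -954 (N = -3*318 = -954)
T(H) = 24 - 3*H
m = -954
(T(-631) - 469266)/(m*(-231 + Z) + d) = ((24 - 3*(-631)) - 469266)/(-954*(-231 - 87) - 383307) = ((24 + 1893) - 469266)/(-954*(-318) - 383307) = (1917 - 469266)/(303372 - 383307) = -467349/(-79935) = -467349*(-1/79935) = 155783/26645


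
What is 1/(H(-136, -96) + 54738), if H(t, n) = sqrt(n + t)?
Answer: 27369/1498124438 - I*sqrt(58)/1498124438 ≈ 1.8269e-5 - 5.0835e-9*I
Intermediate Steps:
1/(H(-136, -96) + 54738) = 1/(sqrt(-96 - 136) + 54738) = 1/(sqrt(-232) + 54738) = 1/(2*I*sqrt(58) + 54738) = 1/(54738 + 2*I*sqrt(58))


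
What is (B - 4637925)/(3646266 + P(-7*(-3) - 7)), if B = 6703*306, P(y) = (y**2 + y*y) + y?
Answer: -2586807/3646672 ≈ -0.70936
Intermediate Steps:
P(y) = y + 2*y**2 (P(y) = (y**2 + y**2) + y = 2*y**2 + y = y + 2*y**2)
B = 2051118
(B - 4637925)/(3646266 + P(-7*(-3) - 7)) = (2051118 - 4637925)/(3646266 + (-7*(-3) - 7)*(1 + 2*(-7*(-3) - 7))) = -2586807/(3646266 + (21 - 7)*(1 + 2*(21 - 7))) = -2586807/(3646266 + 14*(1 + 2*14)) = -2586807/(3646266 + 14*(1 + 28)) = -2586807/(3646266 + 14*29) = -2586807/(3646266 + 406) = -2586807/3646672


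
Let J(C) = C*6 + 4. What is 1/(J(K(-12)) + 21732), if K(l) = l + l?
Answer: 1/21592 ≈ 4.6313e-5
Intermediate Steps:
K(l) = 2*l
J(C) = 4 + 6*C (J(C) = 6*C + 4 = 4 + 6*C)
1/(J(K(-12)) + 21732) = 1/((4 + 6*(2*(-12))) + 21732) = 1/((4 + 6*(-24)) + 21732) = 1/((4 - 144) + 21732) = 1/(-140 + 21732) = 1/21592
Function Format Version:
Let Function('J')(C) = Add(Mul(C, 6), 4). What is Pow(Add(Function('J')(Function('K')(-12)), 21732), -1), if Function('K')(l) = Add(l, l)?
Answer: Rational(1, 21592) ≈ 4.6313e-5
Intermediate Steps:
Function('K')(l) = Mul(2, l)
Function('J')(C) = Add(4, Mul(6, C)) (Function('J')(C) = Add(Mul(6, C), 4) = Add(4, Mul(6, C)))
Pow(Add(Function('J')(Function('K')(-12)), 21732), -1) = Pow(Add(Add(4, Mul(6, Mul(2, -12))), 21732), -1) = Pow(Add(Add(4, Mul(6, -24)), 21732), -1) = Pow(Add(Add(4, -144), 21732), -1) = Pow(Add(-140, 21732), -1) = Pow(21592, -1) = Rational(1, 21592)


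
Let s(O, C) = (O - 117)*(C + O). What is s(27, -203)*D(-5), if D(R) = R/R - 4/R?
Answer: 28512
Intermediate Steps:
s(O, C) = (-117 + O)*(C + O)
D(R) = 1 - 4/R
s(27, -203)*D(-5) = (27² - 117*(-203) - 117*27 - 203*27)*((-4 - 5)/(-5)) = (729 + 23751 - 3159 - 5481)*(-⅕*(-9)) = 15840*(9/5) = 28512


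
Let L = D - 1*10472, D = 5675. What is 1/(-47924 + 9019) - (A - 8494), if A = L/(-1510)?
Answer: 99761313381/11749310 ≈ 8490.8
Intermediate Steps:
L = -4797 (L = 5675 - 1*10472 = 5675 - 10472 = -4797)
A = 4797/1510 (A = -4797/(-1510) = -4797*(-1/1510) = 4797/1510 ≈ 3.1768)
1/(-47924 + 9019) - (A - 8494) = 1/(-47924 + 9019) - (4797/1510 - 8494) = 1/(-38905) - 1*(-12821143/1510) = -1/38905 + 12821143/1510 = 99761313381/11749310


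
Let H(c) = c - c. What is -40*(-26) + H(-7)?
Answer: 1040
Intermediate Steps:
H(c) = 0
-40*(-26) + H(-7) = -40*(-26) + 0 = 1040 + 0 = 1040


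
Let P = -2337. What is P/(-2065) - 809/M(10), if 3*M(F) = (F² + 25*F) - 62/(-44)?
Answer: -30730421/5321505 ≈ -5.7748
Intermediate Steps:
M(F) = 31/66 + F²/3 + 25*F/3 (M(F) = ((F² + 25*F) - 62/(-44))/3 = ((F² + 25*F) - 62*(-1/44))/3 = ((F² + 25*F) + 31/22)/3 = (31/22 + F² + 25*F)/3 = 31/66 + F²/3 + 25*F/3)
P/(-2065) - 809/M(10) = -2337/(-2065) - 809/(31/66 + (⅓)*10² + (25/3)*10) = -2337*(-1/2065) - 809/(31/66 + (⅓)*100 + 250/3) = 2337/2065 - 809/(31/66 + 100/3 + 250/3) = 2337/2065 - 809/2577/22 = 2337/2065 - 809*22/2577 = 2337/2065 - 17798/2577 = -30730421/5321505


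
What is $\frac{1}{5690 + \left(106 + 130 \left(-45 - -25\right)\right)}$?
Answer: $\frac{1}{3196} \approx 0.00031289$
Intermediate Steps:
$\frac{1}{5690 + \left(106 + 130 \left(-45 - -25\right)\right)} = \frac{1}{5690 + \left(106 + 130 \left(-45 + 25\right)\right)} = \frac{1}{5690 + \left(106 + 130 \left(-20\right)\right)} = \frac{1}{5690 + \left(106 - 2600\right)} = \frac{1}{5690 - 2494} = \frac{1}{3196}$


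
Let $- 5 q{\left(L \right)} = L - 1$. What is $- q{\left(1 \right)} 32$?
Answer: $0$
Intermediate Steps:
$q{\left(L \right)} = \frac{1}{5} - \frac{L}{5}$ ($q{\left(L \right)} = - \frac{L - 1}{5} = - \frac{-1 + L}{5} = \frac{1}{5} - \frac{L}{5}$)
$- q{\left(1 \right)} 32 = - (\frac{1}{5} - \frac{1}{5}) 32 = \left(-1\right) 0 \cdot 32 = 0 \cdot 32 = 0$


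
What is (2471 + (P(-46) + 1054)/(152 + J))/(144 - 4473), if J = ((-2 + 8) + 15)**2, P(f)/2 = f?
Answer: -488755/855699 ≈ -0.57118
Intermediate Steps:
P(f) = 2*f
J = 441 (J = (6 + 15)**2 = 21**2 = 441)
(2471 + (P(-46) + 1054)/(152 + J))/(144 - 4473) = (2471 + (2*(-46) + 1054)/(152 + 441))/(144 - 4473) = (2471 + (-92 + 1054)/593)/(-4329) = (2471 + 962*(1/593))*(-1/4329) = (2471 + 962/593)*(-1/4329) = (1466265/593)*(-1/4329) = -488755/855699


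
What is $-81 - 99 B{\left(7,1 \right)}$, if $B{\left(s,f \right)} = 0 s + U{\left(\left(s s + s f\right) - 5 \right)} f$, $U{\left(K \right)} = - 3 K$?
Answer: $15066$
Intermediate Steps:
$B{\left(s,f \right)} = f \left(15 - 3 s^{2} - 3 f s\right)$ ($B{\left(s,f \right)} = 0 s + - 3 \left(\left(s s + s f\right) - 5\right) f = 0 + - 3 \left(\left(s^{2} + f s\right) - 5\right) f = 0 + - 3 \left(-5 + s^{2} + f s\right) f = 0 + \left(15 - 3 s^{2} - 3 f s\right) f = 0 + f \left(15 - 3 s^{2} - 3 f s\right) = f \left(15 - 3 s^{2} - 3 f s\right)$)
$-81 - 99 B{\left(7,1 \right)} = -81 - 99 \cdot 3 \cdot 1 \left(5 - 7^{2} - 1 \cdot 7\right) = -81 - 99 \cdot 3 \cdot 1 \left(5 - 49 - 7\right) = -81 - 99 \cdot 3 \cdot 1 \left(-51\right) = -81 - -15147 = -81 + 15147 = 15066$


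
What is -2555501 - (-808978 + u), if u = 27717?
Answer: -1774240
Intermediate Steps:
-2555501 - (-808978 + u) = -2555501 - (-808978 + 27717) = -2555501 - 1*(-781261) = -2555501 + 781261 = -1774240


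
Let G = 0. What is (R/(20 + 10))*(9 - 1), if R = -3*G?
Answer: 0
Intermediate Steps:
R = 0 (R = -3*0 = 0)
(R/(20 + 10))*(9 - 1) = (0/(20 + 10))*(9 - 1) = (0/30)*8 = ((1/30)*0)*8 = 0*8 = 0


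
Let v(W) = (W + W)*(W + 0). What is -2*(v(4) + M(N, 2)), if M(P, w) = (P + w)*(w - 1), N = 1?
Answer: -70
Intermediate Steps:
v(W) = 2*W**2 (v(W) = (2*W)*W = 2*W**2)
M(P, w) = (-1 + w)*(P + w) (M(P, w) = (P + w)*(-1 + w) = (-1 + w)*(P + w))
-2*(v(4) + M(N, 2)) = -2*(2*4**2 + (2**2 - 1*1 - 1*2 + 1*2)) = -2*(2*16 + (4 - 1 - 2 + 2)) = -2*(32 + 3) = -2*35 = -70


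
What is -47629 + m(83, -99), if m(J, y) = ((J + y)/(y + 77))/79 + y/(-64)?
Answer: -2648847921/55616 ≈ -47627.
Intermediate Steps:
m(J, y) = -y/64 + (J + y)/(79*(77 + y)) (m(J, y) = ((J + y)/(77 + y))*(1/79) + y*(-1/64) = ((J + y)/(77 + y))*(1/79) - y/64 = (J + y)/(79*(77 + y)) - y/64 = -y/64 + (J + y)/(79*(77 + y)))
-47629 + m(83, -99) = -47629 + (-6019*(-99) - 79*(-99)² + 64*83)/(5056*(77 - 99)) = -47629 + (1/5056)*(595881 - 79*9801 + 5312)/(-22) = -47629 + (1/5056)*(-1/22)*(595881 - 774279 + 5312) = -47629 + (1/5056)*(-1/22)*(-173086) = -47629 + 86543/55616 = -2648847921/55616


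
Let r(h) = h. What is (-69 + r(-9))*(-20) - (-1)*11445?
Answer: 13005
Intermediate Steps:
(-69 + r(-9))*(-20) - (-1)*11445 = (-69 - 9)*(-20) - (-1)*11445 = -78*(-20) - 1*(-11445) = 1560 + 11445 = 13005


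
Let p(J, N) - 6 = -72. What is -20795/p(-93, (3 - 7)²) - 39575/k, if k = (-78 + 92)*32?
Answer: 3352105/14784 ≈ 226.74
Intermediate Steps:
p(J, N) = -66 (p(J, N) = 6 - 72 = -66)
k = 448 (k = 14*32 = 448)
-20795/p(-93, (3 - 7)²) - 39575/k = -20795/(-66) - 39575/448 = -20795*(-1/66) - 39575*1/448 = 20795/66 - 39575/448 = 3352105/14784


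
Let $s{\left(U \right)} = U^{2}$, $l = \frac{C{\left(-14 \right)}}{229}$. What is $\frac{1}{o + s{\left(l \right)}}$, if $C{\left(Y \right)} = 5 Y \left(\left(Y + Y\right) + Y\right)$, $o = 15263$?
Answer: $\frac{52441}{809050583} \approx 6.4818 \cdot 10^{-5}$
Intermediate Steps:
$C{\left(Y \right)} = 15 Y^{2}$ ($C{\left(Y \right)} = 5 Y \left(2 Y + Y\right) = 5 Y 3 Y = 15 Y^{2}$)
$l = \frac{2940}{229}$ ($l = \frac{15 \left(-14\right)^{2}}{229} = 15 \cdot 196 \cdot \frac{1}{229} = 2940 \cdot \frac{1}{229} = \frac{2940}{229} \approx 12.838$)
$\frac{1}{o + s{\left(l \right)}} = \frac{1}{15263 + \left(\frac{2940}{229}\right)^{2}} = \frac{1}{15263 + \frac{8643600}{52441}} = \frac{1}{\frac{809050583}{52441}} = \frac{52441}{809050583}$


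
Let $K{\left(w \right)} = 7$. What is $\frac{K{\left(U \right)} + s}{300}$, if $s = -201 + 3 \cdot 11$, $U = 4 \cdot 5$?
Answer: $- \frac{161}{300} \approx -0.53667$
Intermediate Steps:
$U = 20$
$s = -168$ ($s = -201 + 33 = -168$)
$\frac{K{\left(U \right)} + s}{300} = \frac{7 - 168}{300} = \left(-161\right) \frac{1}{300} = - \frac{161}{300}$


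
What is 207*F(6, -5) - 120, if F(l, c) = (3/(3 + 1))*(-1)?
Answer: -1101/4 ≈ -275.25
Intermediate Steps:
F(l, c) = -¾ (F(l, c) = (3/4)*(-1) = (3*(¼))*(-1) = (¾)*(-1) = -¾)
207*F(6, -5) - 120 = 207*(-¾) - 120 = -621/4 - 120 = -1101/4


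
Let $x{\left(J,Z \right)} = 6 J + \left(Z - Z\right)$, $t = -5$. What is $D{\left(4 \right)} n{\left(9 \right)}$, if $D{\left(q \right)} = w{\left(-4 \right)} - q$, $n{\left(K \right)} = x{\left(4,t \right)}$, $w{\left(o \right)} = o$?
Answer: $-192$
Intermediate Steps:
$x{\left(J,Z \right)} = 6 J$ ($x{\left(J,Z \right)} = 6 J + 0 = 6 J$)
$n{\left(K \right)} = 24$ ($n{\left(K \right)} = 6 \cdot 4 = 24$)
$D{\left(q \right)} = -4 - q$
$D{\left(4 \right)} n{\left(9 \right)} = \left(-4 - 4\right) 24 = \left(-8\right) 24 = -192$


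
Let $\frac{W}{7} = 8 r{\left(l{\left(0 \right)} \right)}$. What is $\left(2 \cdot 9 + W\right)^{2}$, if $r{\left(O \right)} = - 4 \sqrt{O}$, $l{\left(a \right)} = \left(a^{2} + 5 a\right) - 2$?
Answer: $-100028 - 8064 i \sqrt{2} \approx -1.0003 \cdot 10^{5} - 11404.0 i$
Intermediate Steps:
$l{\left(a \right)} = -2 + a^{2} + 5 a$
$W = - 224 i \sqrt{2}$ ($W = 7 \cdot 8 \left(- 4 \sqrt{-2 + 0^{2} + 5 \cdot 0}\right) = 7 \cdot 8 \left(- 4 \sqrt{-2 + 0 + 0}\right) = 7 \cdot 8 \left(- 4 \sqrt{-2}\right) = 7 \cdot 8 \left(- 4 i \sqrt{2}\right) = 7 \left(- 32 i \sqrt{2}\right) = - 224 i \sqrt{2} \approx - 316.78 i$)
$\left(2 \cdot 9 + W\right)^{2} = \left(2 \cdot 9 - 224 i \sqrt{2}\right)^{2} = \left(18 - 224 i \sqrt{2}\right)^{2}$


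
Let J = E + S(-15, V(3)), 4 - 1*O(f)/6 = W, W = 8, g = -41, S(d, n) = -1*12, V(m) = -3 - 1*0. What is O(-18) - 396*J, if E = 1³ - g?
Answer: -11904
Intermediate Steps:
V(m) = -3 (V(m) = -3 + 0 = -3)
S(d, n) = -12
O(f) = -24 (O(f) = 24 - 6*8 = 24 - 48 = -24)
E = 42 (E = 1³ - 1*(-41) = 1 + 41 = 42)
J = 30 (J = 42 - 12 = 30)
O(-18) - 396*J = -24 - 396*30 = -24 - 11880 = -11904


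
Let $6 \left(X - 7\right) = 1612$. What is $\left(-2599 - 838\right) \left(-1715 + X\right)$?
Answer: $\frac{14840966}{3} \approx 4.947 \cdot 10^{6}$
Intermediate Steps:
$X = \frac{827}{3}$ ($X = 7 + \frac{1}{6} \cdot 1612 = 7 + \frac{806}{3} = \frac{827}{3} \approx 275.67$)
$\left(-2599 - 838\right) \left(-1715 + X\right) = \left(-2599 - 838\right) \left(-1715 + \frac{827}{3}\right) = \left(-3437\right) \left(- \frac{4318}{3}\right) = \frac{14840966}{3}$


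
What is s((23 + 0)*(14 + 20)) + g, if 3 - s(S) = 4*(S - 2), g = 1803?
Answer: -1314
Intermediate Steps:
s(S) = 11 - 4*S (s(S) = 3 - 4*(S - 2) = 3 - 4*(-2 + S) = 3 - (-8 + 4*S) = 3 + (8 - 4*S) = 11 - 4*S)
s((23 + 0)*(14 + 20)) + g = (11 - 4*(23 + 0)*(14 + 20)) + 1803 = (11 - 92*34) + 1803 = (11 - 4*782) + 1803 = (11 - 3128) + 1803 = -3117 + 1803 = -1314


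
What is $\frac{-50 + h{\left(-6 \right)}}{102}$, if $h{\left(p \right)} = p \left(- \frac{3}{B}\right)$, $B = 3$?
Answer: $- \frac{22}{51} \approx -0.43137$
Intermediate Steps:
$h{\left(p \right)} = - p$ ($h{\left(p \right)} = p \left(- \frac{3}{3}\right) = p \left(\left(-3\right) \frac{1}{3}\right) = p \left(-1\right) = - p$)
$\frac{-50 + h{\left(-6 \right)}}{102} = \frac{-50 - -6}{102} = \left(-50 + 6\right) \frac{1}{102} = \left(-44\right) \frac{1}{102} = - \frac{22}{51}$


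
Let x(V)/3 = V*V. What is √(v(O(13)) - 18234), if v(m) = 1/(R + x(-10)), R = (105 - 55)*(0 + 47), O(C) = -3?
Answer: I*√5121930494/530 ≈ 135.03*I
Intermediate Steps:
x(V) = 3*V² (x(V) = 3*(V*V) = 3*V²)
R = 2350 (R = 50*47 = 2350)
v(m) = 1/2650 (v(m) = 1/(2350 + 3*(-10)²) = 1/(2350 + 3*100) = 1/(2350 + 300) = 1/2650)
√(v(O(13)) - 18234) = √(1/2650 - 18234) = √(-48320099/2650) = I*√5121930494/530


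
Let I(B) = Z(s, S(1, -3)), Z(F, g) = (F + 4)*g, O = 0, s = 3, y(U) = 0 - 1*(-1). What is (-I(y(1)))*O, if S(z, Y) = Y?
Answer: 0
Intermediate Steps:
y(U) = 1 (y(U) = 0 + 1 = 1)
Z(F, g) = g*(4 + F) (Z(F, g) = (4 + F)*g = g*(4 + F))
I(B) = -21 (I(B) = -3*(4 + 3) = -3*7 = -21)
(-I(y(1)))*O = -1*(-21)*0 = 21*0 = 0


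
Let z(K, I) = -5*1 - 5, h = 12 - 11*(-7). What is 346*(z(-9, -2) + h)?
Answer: 27334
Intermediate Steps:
h = 89 (h = 12 + 77 = 89)
z(K, I) = -10 (z(K, I) = -5 - 5 = -10)
346*(z(-9, -2) + h) = 346*(-10 + 89) = 346*79 = 27334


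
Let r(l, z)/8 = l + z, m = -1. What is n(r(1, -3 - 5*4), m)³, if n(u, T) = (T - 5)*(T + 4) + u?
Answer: -7301384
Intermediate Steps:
r(l, z) = 8*l + 8*z (r(l, z) = 8*(l + z) = 8*l + 8*z)
n(u, T) = u + (-5 + T)*(4 + T) (n(u, T) = (-5 + T)*(4 + T) + u = u + (-5 + T)*(4 + T))
n(r(1, -3 - 5*4), m)³ = (-20 + (8*1 + 8*(-3 - 5*4)) + (-1)² - 1*(-1))³ = (-20 + (8 + 8*(-3 - 20)) + 1 + 1)³ = (-20 + (8 + 8*(-23)) + 1 + 1)³ = (-20 + (8 - 184) + 1 + 1)³ = (-20 - 176 + 1 + 1)³ = (-194)³ = -7301384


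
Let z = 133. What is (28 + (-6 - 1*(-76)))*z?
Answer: 13034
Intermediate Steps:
(28 + (-6 - 1*(-76)))*z = (28 + (-6 - 1*(-76)))*133 = (28 + (-6 + 76))*133 = (28 + 70)*133 = 98*133 = 13034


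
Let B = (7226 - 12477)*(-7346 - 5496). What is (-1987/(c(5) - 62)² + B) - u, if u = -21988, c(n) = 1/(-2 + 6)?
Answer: 4115382196178/61009 ≈ 6.7455e+7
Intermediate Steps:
c(n) = ¼ (c(n) = 1/4 = ¼)
B = 67433342 (B = -5251*(-12842) = 67433342)
(-1987/(c(5) - 62)² + B) - u = (-1987/(¼ - 62)² + 67433342) - 1*(-21988) = (-1987/((-247/4)²) + 67433342) + 21988 = (-1987/61009/16 + 67433342) + 21988 = (-1987*16/61009 + 67433342) + 21988 = (-31792/61009 + 67433342) + 21988 = 4114040730286/61009 + 21988 = 4115382196178/61009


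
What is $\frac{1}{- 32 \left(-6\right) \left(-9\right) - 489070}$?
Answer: $- \frac{1}{490798} \approx -2.0375 \cdot 10^{-6}$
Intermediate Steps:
$\frac{1}{- 32 \left(-6\right) \left(-9\right) - 489070} = \frac{1}{- \left(-192\right) \left(-9\right) - 489070} = \frac{1}{\left(-1\right) 1728 - 489070} = \frac{1}{-1728 - 489070} = \frac{1}{-490798} = - \frac{1}{490798}$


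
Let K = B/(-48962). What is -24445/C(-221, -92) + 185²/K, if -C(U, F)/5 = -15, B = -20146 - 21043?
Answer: 24934493729/617835 ≈ 40358.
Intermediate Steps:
B = -41189
C(U, F) = 75 (C(U, F) = -5*(-15) = 75)
K = 41189/48962 (K = -41189/(-48962) = -41189*(-1/48962) = 41189/48962 ≈ 0.84124)
-24445/C(-221, -92) + 185²/K = -24445/75 + 185²/(41189/48962) = -24445*1/75 + 34225*(48962/41189) = -4889/15 + 1675724450/41189 = 24934493729/617835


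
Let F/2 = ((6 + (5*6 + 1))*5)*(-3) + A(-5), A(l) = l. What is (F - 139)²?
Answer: 1585081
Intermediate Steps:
F = -1120 (F = 2*(((6 + (5*6 + 1))*5)*(-3) - 5) = 2*(((6 + (30 + 1))*5)*(-3) - 5) = 2*(((6 + 31)*5)*(-3) - 5) = 2*((37*5)*(-3) - 5) = 2*(185*(-3) - 5) = 2*(-555 - 5) = 2*(-560) = -1120)
(F - 139)² = (-1120 - 139)² = (-1259)² = 1585081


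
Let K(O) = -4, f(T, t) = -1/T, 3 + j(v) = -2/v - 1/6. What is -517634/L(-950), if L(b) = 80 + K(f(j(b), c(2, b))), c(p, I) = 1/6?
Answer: -258817/38 ≈ -6811.0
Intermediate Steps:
c(p, I) = ⅙
j(v) = -19/6 - 2/v (j(v) = -3 + (-2/v - 1/6) = -3 + (-2/v - 1*⅙) = -3 + (-2/v - ⅙) = -3 + (-⅙ - 2/v) = -19/6 - 2/v)
L(b) = 76 (L(b) = 80 - 4 = 76)
-517634/L(-950) = -517634/76 = -517634*1/76 = -258817/38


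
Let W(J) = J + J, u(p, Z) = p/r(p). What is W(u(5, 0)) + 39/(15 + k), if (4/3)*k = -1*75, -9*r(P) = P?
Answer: -1042/55 ≈ -18.945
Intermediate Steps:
r(P) = -P/9
u(p, Z) = -9 (u(p, Z) = p/((-p/9)) = p*(-9/p) = -9)
k = -225/4 (k = 3*(-1*75)/4 = (3/4)*(-75) = -225/4 ≈ -56.250)
W(J) = 2*J
W(u(5, 0)) + 39/(15 + k) = 2*(-9) + 39/(15 - 225/4) = -18 + 39/(-165/4) = -18 - 4/165*39 = -18 - 52/55 = -1042/55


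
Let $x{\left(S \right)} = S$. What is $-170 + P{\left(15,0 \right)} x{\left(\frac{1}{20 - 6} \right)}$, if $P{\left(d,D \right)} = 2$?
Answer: $- \frac{1189}{7} \approx -169.86$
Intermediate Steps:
$-170 + P{\left(15,0 \right)} x{\left(\frac{1}{20 - 6} \right)} = -170 + \frac{2}{20 - 6} = -170 + \frac{2}{14} = -170 + 2 \cdot \frac{1}{14} = -170 + \frac{1}{7} = - \frac{1189}{7}$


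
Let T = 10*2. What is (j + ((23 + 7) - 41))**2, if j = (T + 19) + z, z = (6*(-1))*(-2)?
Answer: 1600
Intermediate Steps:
z = 12 (z = -6*(-2) = 12)
T = 20
j = 51 (j = (20 + 19) + 12 = 39 + 12 = 51)
(j + ((23 + 7) - 41))**2 = (51 + ((23 + 7) - 41))**2 = (51 + (30 - 41))**2 = (51 - 11)**2 = 40**2 = 1600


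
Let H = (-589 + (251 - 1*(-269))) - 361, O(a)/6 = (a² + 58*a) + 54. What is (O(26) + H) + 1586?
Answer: 14584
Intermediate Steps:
O(a) = 324 + 6*a² + 348*a (O(a) = 6*((a² + 58*a) + 54) = 6*(54 + a² + 58*a) = 324 + 6*a² + 348*a)
H = -430 (H = (-589 + (251 + 269)) - 361 = (-589 + 520) - 361 = -69 - 361 = -430)
(O(26) + H) + 1586 = ((324 + 6*26² + 348*26) - 430) + 1586 = ((324 + 6*676 + 9048) - 430) + 1586 = ((324 + 4056 + 9048) - 430) + 1586 = (13428 - 430) + 1586 = 12998 + 1586 = 14584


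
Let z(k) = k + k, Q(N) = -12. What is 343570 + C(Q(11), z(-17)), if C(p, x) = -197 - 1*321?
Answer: 343052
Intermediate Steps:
z(k) = 2*k
C(p, x) = -518 (C(p, x) = -197 - 321 = -518)
343570 + C(Q(11), z(-17)) = 343570 - 518 = 343052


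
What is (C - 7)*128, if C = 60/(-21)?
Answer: -8832/7 ≈ -1261.7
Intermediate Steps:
C = -20/7 (C = 60*(-1/21) = -20/7 ≈ -2.8571)
(C - 7)*128 = (-20/7 - 7)*128 = -69/7*128 = -8832/7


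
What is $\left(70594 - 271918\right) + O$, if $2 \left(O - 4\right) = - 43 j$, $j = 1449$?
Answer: $- \frac{464947}{2} \approx -2.3247 \cdot 10^{5}$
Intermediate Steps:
$O = - \frac{62299}{2}$ ($O = 4 + \frac{\left(-43\right) 1449}{2} = 4 + \frac{1}{2} \left(-62307\right) = 4 - \frac{62307}{2} = - \frac{62299}{2} \approx -31150.0$)
$\left(70594 - 271918\right) + O = \left(70594 - 271918\right) - \frac{62299}{2} = -201324 - \frac{62299}{2} = - \frac{464947}{2}$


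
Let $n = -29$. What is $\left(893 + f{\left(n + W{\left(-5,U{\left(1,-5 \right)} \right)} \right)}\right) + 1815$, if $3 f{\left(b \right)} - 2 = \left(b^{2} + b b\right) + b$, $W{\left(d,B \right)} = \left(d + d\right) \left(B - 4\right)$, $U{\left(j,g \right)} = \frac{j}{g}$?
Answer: $\frac{8477}{3} \approx 2825.7$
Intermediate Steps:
$W{\left(d,B \right)} = 2 d \left(-4 + B\right)$
$f{\left(b \right)} = \frac{2}{3} + \frac{b}{3} + \frac{2 b^{2}}{3}$ ($f{\left(b \right)} = \frac{2}{3} + \frac{\left(b^{2} + b b\right) + b}{3} = \frac{2}{3} + \frac{\left(b^{2} + b^{2}\right) + b}{3} = \frac{2}{3} + \frac{2 b^{2} + b}{3} = \frac{2}{3} + \frac{b + 2 b^{2}}{3} = \frac{2}{3} + \left(\frac{b}{3} + \frac{2 b^{2}}{3}\right) = \frac{2}{3} + \frac{b}{3} + \frac{2 b^{2}}{3}$)
$\left(893 + f{\left(n + W{\left(-5,U{\left(1,-5 \right)} \right)} \right)}\right) + 1815 = \left(893 + \left(\frac{2}{3} + \frac{-29 + 2 \left(-5\right) \left(-4 + 1 \frac{1}{-5}\right)}{3} + \frac{2 \left(-29 + 2 \left(-5\right) \left(-4 + 1 \frac{1}{-5}\right)\right)^{2}}{3}\right)\right) + 1815 = \left(893 + \left(\frac{2}{3} + \frac{-29 + 2 \left(-5\right) \left(-4 + 1 \left(- \frac{1}{5}\right)\right)}{3} + \frac{2 \left(-29 + 2 \left(-5\right) \left(-4 + 1 \left(- \frac{1}{5}\right)\right)\right)^{2}}{3}\right)\right) + 1815 = \left(893 + \left(\frac{2}{3} + \frac{-29 + 2 \left(-5\right) \left(-4 - \frac{1}{5}\right)}{3} + \frac{2 \left(-29 + 2 \left(-5\right) \left(-4 - \frac{1}{5}\right)\right)^{2}}{3}\right)\right) + 1815 = \left(893 + \left(\frac{2}{3} + \frac{-29 + 2 \left(-5\right) \left(- \frac{21}{5}\right)}{3} + \frac{2 \left(-29 + 2 \left(-5\right) \left(- \frac{21}{5}\right)\right)^{2}}{3}\right)\right) + 1815 = \left(893 + \left(\frac{2}{3} + \frac{-29 + 42}{3} + \frac{2 \left(-29 + 42\right)^{2}}{3}\right)\right) + 1815 = \left(893 + \left(\frac{2}{3} + \frac{1}{3} \cdot 13 + \frac{2 \cdot 13^{2}}{3}\right)\right) + 1815 = \left(893 + \left(\frac{2}{3} + \frac{13}{3} + \frac{2}{3} \cdot 169\right)\right) + 1815 = \left(893 + \left(\frac{2}{3} + \frac{13}{3} + \frac{338}{3}\right)\right) + 1815 = \left(893 + \frac{353}{3}\right) + 1815 = \frac{3032}{3} + 1815 = \frac{8477}{3}$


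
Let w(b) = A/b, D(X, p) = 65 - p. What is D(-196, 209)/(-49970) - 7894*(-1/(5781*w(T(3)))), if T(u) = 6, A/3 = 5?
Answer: 79308868/144438285 ≈ 0.54908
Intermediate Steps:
A = 15 (A = 3*5 = 15)
w(b) = 15/b
D(-196, 209)/(-49970) - 7894*(-1/(5781*w(T(3)))) = (65 - 1*209)/(-49970) - 7894/((-86715/6)) = (65 - 209)*(-1/49970) - 7894/((-86715/6)) = -144*(-1/49970) - 7894/((-5781*5/2)) = 72/24985 - 7894/(-28905/2) = 72/24985 - 7894*(-2/28905) = 72/24985 + 15788/28905 = 79308868/144438285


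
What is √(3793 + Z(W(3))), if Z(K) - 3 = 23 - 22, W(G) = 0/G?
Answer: √3797 ≈ 61.620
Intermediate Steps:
W(G) = 0
Z(K) = 4 (Z(K) = 3 + (23 - 22) = 3 + 1 = 4)
√(3793 + Z(W(3))) = √(3793 + 4) = √3797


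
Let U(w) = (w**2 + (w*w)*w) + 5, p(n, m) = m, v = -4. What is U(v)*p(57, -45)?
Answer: 1935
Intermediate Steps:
U(w) = 5 + w**2 + w**3 (U(w) = (w**2 + w**2*w) + 5 = (w**2 + w**3) + 5 = 5 + w**2 + w**3)
U(v)*p(57, -45) = (5 + (-4)**2 + (-4)**3)*(-45) = (5 + 16 - 64)*(-45) = -43*(-45) = 1935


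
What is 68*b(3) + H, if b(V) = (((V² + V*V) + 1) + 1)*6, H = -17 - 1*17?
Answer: 8126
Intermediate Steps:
H = -34 (H = -17 - 17 = -34)
b(V) = 12 + 12*V² (b(V) = (((V² + V²) + 1) + 1)*6 = ((2*V² + 1) + 1)*6 = ((1 + 2*V²) + 1)*6 = (2 + 2*V²)*6 = 12 + 12*V²)
68*b(3) + H = 68*(12 + 12*3²) - 34 = 68*(12 + 12*9) - 34 = 68*(12 + 108) - 34 = 68*120 - 34 = 8160 - 34 = 8126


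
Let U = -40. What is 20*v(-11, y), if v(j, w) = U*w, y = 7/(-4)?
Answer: 1400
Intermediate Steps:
y = -7/4 (y = 7*(-¼) = -7/4 ≈ -1.7500)
v(j, w) = -40*w
20*v(-11, y) = 20*(-40*(-7/4)) = 20*70 = 1400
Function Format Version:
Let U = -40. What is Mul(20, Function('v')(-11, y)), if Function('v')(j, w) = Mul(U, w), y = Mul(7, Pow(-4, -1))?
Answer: 1400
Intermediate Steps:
y = Rational(-7, 4) (y = Mul(7, Rational(-1, 4)) = Rational(-7, 4) ≈ -1.7500)
Function('v')(j, w) = Mul(-40, w)
Mul(20, Function('v')(-11, y)) = Mul(20, Mul(-40, Rational(-7, 4))) = Mul(20, 70) = 1400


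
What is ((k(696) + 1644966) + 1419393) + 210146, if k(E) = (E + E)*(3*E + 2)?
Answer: 6183785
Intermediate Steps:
k(E) = 2*E*(2 + 3*E) (k(E) = (2*E)*(2 + 3*E) = 2*E*(2 + 3*E))
((k(696) + 1644966) + 1419393) + 210146 = ((2*696*(2 + 3*696) + 1644966) + 1419393) + 210146 = ((2*696*(2 + 2088) + 1644966) + 1419393) + 210146 = ((2*696*2090 + 1644966) + 1419393) + 210146 = ((2909280 + 1644966) + 1419393) + 210146 = (4554246 + 1419393) + 210146 = 5973639 + 210146 = 6183785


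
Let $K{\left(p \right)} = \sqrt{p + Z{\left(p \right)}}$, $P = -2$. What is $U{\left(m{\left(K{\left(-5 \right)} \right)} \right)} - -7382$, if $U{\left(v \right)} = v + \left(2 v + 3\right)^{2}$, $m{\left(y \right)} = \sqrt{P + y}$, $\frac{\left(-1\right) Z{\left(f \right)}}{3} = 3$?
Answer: $7383 + 13 \sqrt{-2 + i \sqrt{14}} + 4 i \sqrt{14} \approx 7396.8 + 37.934 i$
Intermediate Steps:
$Z{\left(f \right)} = -9$ ($Z{\left(f \right)} = \left(-3\right) 3 = -9$)
$K{\left(p \right)} = \sqrt{-9 + p}$ ($K{\left(p \right)} = \sqrt{p - 9} = \sqrt{-9 + p}$)
$m{\left(y \right)} = \sqrt{-2 + y}$
$U{\left(v \right)} = v + \left(3 + 2 v\right)^{2}$
$U{\left(m{\left(K{\left(-5 \right)} \right)} \right)} - -7382 = \left(\sqrt{-2 + \sqrt{-9 - 5}} + \left(3 + 2 \sqrt{-2 + \sqrt{-9 - 5}}\right)^{2}\right) - -7382 = \left(\sqrt{-2 + \sqrt{-14}} + \left(3 + 2 \sqrt{-2 + \sqrt{-14}}\right)^{2}\right) + 7382 = \left(\sqrt{-2 + i \sqrt{14}} + \left(3 + 2 \sqrt{-2 + i \sqrt{14}}\right)^{2}\right) + 7382 = 7382 + \sqrt{-2 + i \sqrt{14}} + \left(3 + 2 \sqrt{-2 + i \sqrt{14}}\right)^{2}$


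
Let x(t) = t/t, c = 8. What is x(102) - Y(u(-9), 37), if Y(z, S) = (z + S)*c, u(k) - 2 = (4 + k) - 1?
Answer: -263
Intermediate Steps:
u(k) = 5 + k (u(k) = 2 + ((4 + k) - 1) = 2 + (3 + k) = 5 + k)
x(t) = 1
Y(z, S) = 8*S + 8*z (Y(z, S) = (z + S)*8 = (S + z)*8 = 8*S + 8*z)
x(102) - Y(u(-9), 37) = 1 - (8*37 + 8*(5 - 9)) = 1 - (296 + 8*(-4)) = 1 - (296 - 32) = 1 - 1*264 = 1 - 264 = -263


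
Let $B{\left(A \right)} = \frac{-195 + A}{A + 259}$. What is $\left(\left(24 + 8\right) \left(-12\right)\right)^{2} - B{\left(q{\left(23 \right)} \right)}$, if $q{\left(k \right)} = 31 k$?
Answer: $\frac{71663357}{486} \approx 1.4746 \cdot 10^{5}$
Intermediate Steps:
$B{\left(A \right)} = \frac{-195 + A}{259 + A}$
$\left(\left(24 + 8\right) \left(-12\right)\right)^{2} - B{\left(q{\left(23 \right)} \right)} = \left(\left(24 + 8\right) \left(-12\right)\right)^{2} - \frac{-195 + 31 \cdot 23}{259 + 31 \cdot 23} = \left(32 \left(-12\right)\right)^{2} - \frac{-195 + 713}{259 + 713} = \left(-384\right)^{2} - \frac{1}{972} \cdot 518 = 147456 - \frac{1}{972} \cdot 518 = 147456 - \frac{259}{486} = \frac{71663357}{486}$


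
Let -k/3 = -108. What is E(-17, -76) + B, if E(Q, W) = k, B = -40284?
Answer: -39960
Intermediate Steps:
k = 324 (k = -3*(-108) = 324)
E(Q, W) = 324
E(-17, -76) + B = 324 - 40284 = -39960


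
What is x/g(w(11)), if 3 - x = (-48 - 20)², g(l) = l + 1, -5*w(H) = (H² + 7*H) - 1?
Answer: 23105/192 ≈ 120.34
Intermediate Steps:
w(H) = ⅕ - 7*H/5 - H²/5 (w(H) = -((H² + 7*H) - 1)/5 = -(-1 + H² + 7*H)/5 = ⅕ - 7*H/5 - H²/5)
g(l) = 1 + l
x = -4621 (x = 3 - (-48 - 20)² = 3 - 1*(-68)² = 3 - 1*4624 = 3 - 4624 = -4621)
x/g(w(11)) = -4621/(1 + (⅕ - 7/5*11 - ⅕*11²)) = -4621/(1 + (⅕ - 77/5 - ⅕*121)) = -4621/(1 + (⅕ - 77/5 - 121/5)) = -4621/(1 - 197/5) = -4621/(-192/5) = -4621*(-5/192) = 23105/192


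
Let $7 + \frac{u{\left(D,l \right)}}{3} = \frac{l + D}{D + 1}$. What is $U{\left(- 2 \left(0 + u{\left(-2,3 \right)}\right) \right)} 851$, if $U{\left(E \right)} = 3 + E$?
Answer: $43401$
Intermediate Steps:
$u{\left(D,l \right)} = -21 + \frac{3 \left(D + l\right)}{1 + D}$ ($u{\left(D,l \right)} = -21 + 3 \frac{l + D}{D + 1} = -21 + 3 \frac{D + l}{1 + D} = -21 + \frac{3 \left(D + l\right)}{1 + D}$)
$U{\left(- 2 \left(0 + u{\left(-2,3 \right)}\right) \right)} 851 = \left(3 - 2 \left(0 + \frac{3 \left(-7 + 3 - -12\right)}{1 - 2}\right)\right) 851 = \left(3 - 2 \left(0 + \frac{3 \left(-7 + 3 + 12\right)}{-1}\right)\right) 851 = \left(3 - 2 \left(0 + 3 \left(-1\right) 8\right)\right) 851 = \left(3 - 2 \left(0 - 24\right)\right) 851 = \left(3 - -48\right) 851 = \left(3 + 48\right) 851 = 51 \cdot 851 = 43401$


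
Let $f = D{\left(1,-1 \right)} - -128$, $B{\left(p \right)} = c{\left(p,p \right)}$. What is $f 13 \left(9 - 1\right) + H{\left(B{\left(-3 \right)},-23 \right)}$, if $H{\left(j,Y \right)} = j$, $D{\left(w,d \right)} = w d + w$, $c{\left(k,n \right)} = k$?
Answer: $13309$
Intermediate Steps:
$D{\left(w,d \right)} = w + d w$ ($D{\left(w,d \right)} = d w + w = w + d w$)
$B{\left(p \right)} = p$
$f = 128$ ($f = 1 \left(1 - 1\right) - -128 = 1 \cdot 0 + 128 = 0 + 128 = 128$)
$f 13 \left(9 - 1\right) + H{\left(B{\left(-3 \right)},-23 \right)} = 128 \cdot 13 \left(9 - 1\right) - 3 = 128 \cdot 13 \cdot 8 - 3 = 128 \cdot 104 - 3 = 13312 - 3 = 13309$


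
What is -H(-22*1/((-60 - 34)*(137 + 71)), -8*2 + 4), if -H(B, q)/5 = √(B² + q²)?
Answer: 5*√13762105465/9776 ≈ 60.000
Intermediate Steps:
H(B, q) = -5*√(B² + q²)
-H(-22*1/((-60 - 34)*(137 + 71)), -8*2 + 4) = -(-5)*√((-22*1/((-60 - 34)*(137 + 71)))² + (-8*2 + 4)²) = -(-5)*√((-22/(208*(-94)))² + (-16 + 4)²) = -(-5)*√((-22/(-19552))² + (-12)²) = -(-5)*√((-22*(-1/19552))² + 144) = -(-5)*√((11/9776)² + 144) = -(-5)*√(121/95570176 + 144) = -(-5)*√(13762105465/95570176) = -(-5)*√13762105465/9776 = 5*√13762105465/9776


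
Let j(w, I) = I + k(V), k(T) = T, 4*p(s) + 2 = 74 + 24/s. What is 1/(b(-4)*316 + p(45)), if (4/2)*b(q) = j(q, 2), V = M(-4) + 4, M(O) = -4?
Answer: 15/5012 ≈ 0.0029928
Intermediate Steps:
p(s) = 18 + 6/s (p(s) = -½ + (74 + 24/s)/4 = -½ + (37/2 + 6/s) = 18 + 6/s)
V = 0 (V = -4 + 4 = 0)
j(w, I) = I (j(w, I) = I + 0 = I)
b(q) = 1 (b(q) = (½)*2 = 1)
1/(b(-4)*316 + p(45)) = 1/(1*316 + (18 + 6/45)) = 1/(316 + (18 + 6*(1/45))) = 1/(316 + (18 + 2/15)) = 1/(316 + 272/15) = 1/(5012/15) = 15/5012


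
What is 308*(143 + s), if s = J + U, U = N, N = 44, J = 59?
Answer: 75768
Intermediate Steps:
U = 44
s = 103 (s = 59 + 44 = 103)
308*(143 + s) = 308*(143 + 103) = 308*246 = 75768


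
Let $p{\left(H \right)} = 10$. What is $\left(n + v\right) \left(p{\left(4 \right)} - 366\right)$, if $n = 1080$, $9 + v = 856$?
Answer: $-686012$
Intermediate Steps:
$v = 847$ ($v = -9 + 856 = 847$)
$\left(n + v\right) \left(p{\left(4 \right)} - 366\right) = \left(1080 + 847\right) \left(10 - 366\right) = 1927 \left(10 - 366\right) = 1927 \left(-356\right) = -686012$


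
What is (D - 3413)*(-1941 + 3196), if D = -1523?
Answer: -6194680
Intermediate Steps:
(D - 3413)*(-1941 + 3196) = (-1523 - 3413)*(-1941 + 3196) = -4936*1255 = -6194680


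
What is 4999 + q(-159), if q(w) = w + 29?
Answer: 4869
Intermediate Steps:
q(w) = 29 + w
4999 + q(-159) = 4999 + (29 - 159) = 4999 - 130 = 4869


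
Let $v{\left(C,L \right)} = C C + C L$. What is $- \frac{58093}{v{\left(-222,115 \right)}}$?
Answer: $- \frac{58093}{23754} \approx -2.4456$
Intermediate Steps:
$v{\left(C,L \right)} = C^{2} + C L$
$- \frac{58093}{v{\left(-222,115 \right)}} = - \frac{58093}{\left(-222\right) \left(-222 + 115\right)} = - \frac{58093}{\left(-222\right) \left(-107\right)} = - \frac{58093}{23754}$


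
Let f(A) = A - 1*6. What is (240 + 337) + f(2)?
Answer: 573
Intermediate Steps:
f(A) = -6 + A (f(A) = A - 6 = -6 + A)
(240 + 337) + f(2) = (240 + 337) + (-6 + 2) = 577 - 4 = 573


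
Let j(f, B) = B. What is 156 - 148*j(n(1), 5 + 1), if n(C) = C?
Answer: -732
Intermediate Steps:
156 - 148*j(n(1), 5 + 1) = 156 - 148*(5 + 1) = 156 - 148*6 = 156 - 888 = -732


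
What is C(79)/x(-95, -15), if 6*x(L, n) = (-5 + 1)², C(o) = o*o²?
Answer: 1479117/8 ≈ 1.8489e+5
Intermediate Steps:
C(o) = o³
x(L, n) = 8/3 (x(L, n) = (-5 + 1)²/6 = (⅙)*(-4)² = (⅙)*16 = 8/3)
C(79)/x(-95, -15) = 79³/(8/3) = 493039*(3/8) = 1479117/8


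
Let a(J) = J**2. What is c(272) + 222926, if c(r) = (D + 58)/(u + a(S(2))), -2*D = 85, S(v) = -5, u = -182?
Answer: 69998733/314 ≈ 2.2293e+5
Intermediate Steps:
D = -85/2 (D = -1/2*85 = -85/2 ≈ -42.500)
c(r) = -31/314 (c(r) = (-85/2 + 58)/(-182 + (-5)**2) = 31/(2*(-182 + 25)) = (31/2)/(-157) = (31/2)*(-1/157) = -31/314)
c(272) + 222926 = -31/314 + 222926 = 69998733/314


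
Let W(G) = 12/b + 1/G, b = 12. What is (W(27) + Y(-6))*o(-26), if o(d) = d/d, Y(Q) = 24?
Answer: 676/27 ≈ 25.037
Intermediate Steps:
o(d) = 1
W(G) = 1 + 1/G (W(G) = 12/12 + 1/G = 12*(1/12) + 1/G = 1 + 1/G)
(W(27) + Y(-6))*o(-26) = ((1 + 27)/27 + 24)*1 = ((1/27)*28 + 24)*1 = (28/27 + 24)*1 = (676/27)*1 = 676/27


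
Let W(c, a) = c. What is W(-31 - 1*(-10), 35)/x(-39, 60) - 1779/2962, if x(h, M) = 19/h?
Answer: 2392077/56278 ≈ 42.505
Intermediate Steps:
W(-31 - 1*(-10), 35)/x(-39, 60) - 1779/2962 = (-31 - 1*(-10))/((19/(-39))) - 1779/2962 = (-31 + 10)/((19*(-1/39))) - 1779*1/2962 = -21/(-19/39) - 1779/2962 = -21*(-39/19) - 1779/2962 = 819/19 - 1779/2962 = 2392077/56278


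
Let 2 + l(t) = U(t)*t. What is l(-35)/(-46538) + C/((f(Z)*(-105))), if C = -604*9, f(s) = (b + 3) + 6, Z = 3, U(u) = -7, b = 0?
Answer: 28083437/4886490 ≈ 5.7472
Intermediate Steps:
f(s) = 9 (f(s) = (0 + 3) + 6 = 3 + 6 = 9)
C = -5436
l(t) = -2 - 7*t
l(-35)/(-46538) + C/((f(Z)*(-105))) = (-2 - 7*(-35))/(-46538) - 5436/(9*(-105)) = (-2 + 245)*(-1/46538) - 5436/(-945) = 243*(-1/46538) - 5436*(-1/945) = -243/46538 + 604/105 = 28083437/4886490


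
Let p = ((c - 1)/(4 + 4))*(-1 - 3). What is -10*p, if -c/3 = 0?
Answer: -5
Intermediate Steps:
c = 0 (c = -3*0 = 0)
p = ½ (p = ((0 - 1)/(4 + 4))*(-1 - 3) = -1/8*(-4) = -1*⅛*(-4) = -⅛*(-4) = ½ ≈ 0.50000)
-10*p = -10*½ = -5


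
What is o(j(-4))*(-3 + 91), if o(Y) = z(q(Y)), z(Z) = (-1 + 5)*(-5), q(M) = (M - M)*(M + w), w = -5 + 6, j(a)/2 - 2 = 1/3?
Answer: -1760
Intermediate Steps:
j(a) = 14/3 (j(a) = 4 + 2*(1/3) = 4 + 2/3 = 14/3)
w = 1
q(M) = 0 (q(M) = (M - M)*(M + 1) = 0*(1 + M) = 0)
z(Z) = -20 (z(Z) = 4*(-5) = -20)
o(Y) = -20
o(j(-4))*(-3 + 91) = -20*(-3 + 91) = -20*88 = -1760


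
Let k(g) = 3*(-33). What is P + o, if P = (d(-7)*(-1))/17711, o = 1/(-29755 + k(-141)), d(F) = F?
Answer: 191267/528744194 ≈ 0.00036174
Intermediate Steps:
k(g) = -99
o = -1/29854 (o = 1/(-29755 - 99) = 1/(-29854) = -1/29854 ≈ -3.3496e-5)
P = 7/17711 (P = -7*(-1)/17711 = 7*(1/17711) = 7/17711 ≈ 0.00039523)
P + o = 7/17711 - 1/29854 = 191267/528744194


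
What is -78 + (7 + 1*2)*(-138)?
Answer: -1320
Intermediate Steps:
-78 + (7 + 1*2)*(-138) = -78 + (7 + 2)*(-138) = -78 + 9*(-138) = -78 - 1242 = -1320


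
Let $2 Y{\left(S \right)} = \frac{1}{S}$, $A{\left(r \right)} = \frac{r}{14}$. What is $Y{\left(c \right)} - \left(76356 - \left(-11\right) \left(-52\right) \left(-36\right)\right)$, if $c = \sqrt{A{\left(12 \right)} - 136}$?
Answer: $-96948 - \frac{i \sqrt{6622}}{1892} \approx -96948.0 - 0.04301 i$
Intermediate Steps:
$A{\left(r \right)} = \frac{r}{14}$ ($A{\left(r \right)} = r \frac{1}{14} = \frac{r}{14}$)
$c = \frac{i \sqrt{6622}}{7}$ ($c = \sqrt{\frac{1}{14} \cdot 12 - 136} = \sqrt{\frac{6}{7} - 136} = \sqrt{- \frac{946}{7}} = \frac{i \sqrt{6622}}{7} \approx 11.625 i$)
$Y{\left(S \right)} = \frac{1}{2 S}$
$Y{\left(c \right)} - \left(76356 - \left(-11\right) \left(-52\right) \left(-36\right)\right) = \frac{1}{2 \frac{i \sqrt{6622}}{7}} - \left(76356 - \left(-11\right) \left(-52\right) \left(-36\right)\right) = \frac{\left(- \frac{1}{946}\right) i \sqrt{6622}}{2} + \left(572 \left(-36\right) - 76356\right) = - \frac{i \sqrt{6622}}{1892} - 96948 = -96948 - \frac{i \sqrt{6622}}{1892}$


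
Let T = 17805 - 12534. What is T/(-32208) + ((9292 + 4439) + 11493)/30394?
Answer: 108701303/163154992 ≈ 0.66625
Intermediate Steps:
T = 5271
T/(-32208) + ((9292 + 4439) + 11493)/30394 = 5271/(-32208) + ((9292 + 4439) + 11493)/30394 = 5271*(-1/32208) + (13731 + 11493)*(1/30394) = -1757/10736 + 25224*(1/30394) = -1757/10736 + 12612/15197 = 108701303/163154992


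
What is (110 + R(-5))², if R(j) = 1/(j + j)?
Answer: 1207801/100 ≈ 12078.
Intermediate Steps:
R(j) = 1/(2*j)
(110 + R(-5))² = (110 + (½)/(-5))² = (110 + (½)*(-⅕))² = (110 - ⅒)² = (1099/10)² = 1207801/100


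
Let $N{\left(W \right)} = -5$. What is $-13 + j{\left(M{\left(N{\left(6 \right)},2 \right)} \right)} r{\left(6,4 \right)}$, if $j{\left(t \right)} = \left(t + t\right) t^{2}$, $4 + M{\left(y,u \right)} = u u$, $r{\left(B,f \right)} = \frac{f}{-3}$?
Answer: $-13$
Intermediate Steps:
$r{\left(B,f \right)} = - \frac{f}{3}$ ($r{\left(B,f \right)} = f \left(- \frac{1}{3}\right) = - \frac{f}{3}$)
$M{\left(y,u \right)} = -4 + u^{2}$ ($M{\left(y,u \right)} = -4 + u u = -4 + u^{2}$)
$j{\left(t \right)} = 2 t^{3}$ ($j{\left(t \right)} = 2 t t^{2} = 2 t^{3}$)
$-13 + j{\left(M{\left(N{\left(6 \right)},2 \right)} \right)} r{\left(6,4 \right)} = -13 + 2 \left(-4 + 2^{2}\right)^{3} \left(\left(- \frac{1}{3}\right) 4\right) = -13 + 2 \left(-4 + 4\right)^{3} \left(- \frac{4}{3}\right) = -13 + 2 \cdot 0^{3} \left(- \frac{4}{3}\right) = -13 + 2 \cdot 0 \left(- \frac{4}{3}\right) = -13 + 0 \left(- \frac{4}{3}\right) = -13 + 0 = -13$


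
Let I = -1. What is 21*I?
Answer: -21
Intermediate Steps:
21*I = 21*(-1) = -21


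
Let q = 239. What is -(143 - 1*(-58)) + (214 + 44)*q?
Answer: 61461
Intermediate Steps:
-(143 - 1*(-58)) + (214 + 44)*q = -(143 - 1*(-58)) + (214 + 44)*239 = -(143 + 58) + 258*239 = -1*201 + 61662 = -201 + 61662 = 61461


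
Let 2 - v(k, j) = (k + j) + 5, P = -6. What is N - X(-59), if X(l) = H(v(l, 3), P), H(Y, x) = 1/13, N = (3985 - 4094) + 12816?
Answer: 165190/13 ≈ 12707.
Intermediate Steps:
v(k, j) = -3 - j - k (v(k, j) = 2 - ((k + j) + 5) = 2 - ((j + k) + 5) = 2 - (5 + j + k) = 2 + (-5 - j - k) = -3 - j - k)
N = 12707 (N = -109 + 12816 = 12707)
H(Y, x) = 1/13
X(l) = 1/13
N - X(-59) = 12707 - 1*1/13 = 12707 - 1/13 = 165190/13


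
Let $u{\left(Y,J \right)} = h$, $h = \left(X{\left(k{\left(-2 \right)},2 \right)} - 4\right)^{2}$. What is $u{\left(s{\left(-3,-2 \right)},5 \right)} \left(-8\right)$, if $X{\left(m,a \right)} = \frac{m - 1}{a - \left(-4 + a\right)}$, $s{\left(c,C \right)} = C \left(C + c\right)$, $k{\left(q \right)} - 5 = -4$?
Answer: $-128$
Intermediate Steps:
$k{\left(q \right)} = 1$ ($k{\left(q \right)} = 5 - 4 = 1$)
$X{\left(m,a \right)} = - \frac{1}{4} + \frac{m}{4}$ ($X{\left(m,a \right)} = \frac{-1 + m}{4} = \left(-1 + m\right) \frac{1}{4} = - \frac{1}{4} + \frac{m}{4}$)
$h = 16$ ($h = \left(\left(- \frac{1}{4} + \frac{1}{4} \cdot 1\right) - 4\right)^{2} = \left(\left(- \frac{1}{4} + \frac{1}{4}\right) - 4\right)^{2} = \left(0 - 4\right)^{2} = \left(-4\right)^{2} = 16$)
$u{\left(Y,J \right)} = 16$
$u{\left(s{\left(-3,-2 \right)},5 \right)} \left(-8\right) = 16 \left(-8\right) = -128$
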